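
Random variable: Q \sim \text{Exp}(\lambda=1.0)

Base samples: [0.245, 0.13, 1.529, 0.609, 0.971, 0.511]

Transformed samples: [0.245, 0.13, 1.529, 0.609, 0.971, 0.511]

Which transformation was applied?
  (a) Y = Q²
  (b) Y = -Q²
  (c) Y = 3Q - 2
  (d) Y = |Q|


Checking option (d) Y = |Q|:
  Q = 0.245 -> Y = 0.245 ✓
  Q = 0.13 -> Y = 0.13 ✓
  Q = 1.529 -> Y = 1.529 ✓
All samples match this transformation.

(d) |Q|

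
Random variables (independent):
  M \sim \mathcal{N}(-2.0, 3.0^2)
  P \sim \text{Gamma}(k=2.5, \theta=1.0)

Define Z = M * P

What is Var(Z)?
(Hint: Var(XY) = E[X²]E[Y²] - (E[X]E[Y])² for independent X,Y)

Var(XY) = E[X²]E[Y²] - (E[X]E[Y])²
E[M] = -2, Var(M) = 9
E[P] = 2.5, Var(P) = 2.5
E[M²] = 9 + (-2)² = 13
E[P²] = 2.5 + 2.5² = 8.75
Var(Z) = 13*8.75 - (-2*2.5)²
= 113.75 - 25 = 88.75

88.75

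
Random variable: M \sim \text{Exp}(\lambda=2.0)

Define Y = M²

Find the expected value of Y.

Using E[X²] = Var(X) + (E[X])²:
E[M] = 0.5
Var(M) = 1/2.0^2 = 0.25
E[M²] = 0.25 + 0.5² = 0.25 + 0.25 = 0.5

0.5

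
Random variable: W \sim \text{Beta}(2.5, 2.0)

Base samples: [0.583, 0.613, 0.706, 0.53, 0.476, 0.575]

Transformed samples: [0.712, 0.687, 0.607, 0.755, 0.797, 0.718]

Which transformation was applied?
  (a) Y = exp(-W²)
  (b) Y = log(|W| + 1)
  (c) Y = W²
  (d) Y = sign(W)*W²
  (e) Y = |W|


Checking option (a) Y = exp(-W²):
  W = 0.583 -> Y = 0.712 ✓
  W = 0.613 -> Y = 0.687 ✓
  W = 0.706 -> Y = 0.607 ✓
All samples match this transformation.

(a) exp(-W²)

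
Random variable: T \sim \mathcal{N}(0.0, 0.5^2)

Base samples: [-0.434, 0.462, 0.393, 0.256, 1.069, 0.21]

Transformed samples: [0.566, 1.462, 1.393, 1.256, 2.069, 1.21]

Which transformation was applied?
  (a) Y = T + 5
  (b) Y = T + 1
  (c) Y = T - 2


Checking option (b) Y = T + 1:
  T = -0.434 -> Y = 0.566 ✓
  T = 0.462 -> Y = 1.462 ✓
  T = 0.393 -> Y = 1.393 ✓
All samples match this transformation.

(b) T + 1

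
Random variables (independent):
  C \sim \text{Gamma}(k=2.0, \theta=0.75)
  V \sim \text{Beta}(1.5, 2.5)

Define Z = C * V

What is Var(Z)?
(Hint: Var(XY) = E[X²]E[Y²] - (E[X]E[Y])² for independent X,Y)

Var(XY) = E[X²]E[Y²] - (E[X]E[Y])²
E[C] = 1.5, Var(C) = 1.125
E[V] = 0.375, Var(V) = 0.046875
E[C²] = 1.125 + 1.5² = 3.375
E[V²] = 0.046875 + 0.375² = 0.1875
Var(Z) = 3.375*0.1875 - (1.5*0.375)²
= 0.6328125 - 0.31640625 = 0.31640625

0.31640625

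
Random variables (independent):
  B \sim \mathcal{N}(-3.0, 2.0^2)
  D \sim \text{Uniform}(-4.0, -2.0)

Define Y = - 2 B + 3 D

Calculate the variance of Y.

For independent RVs: Var(aX + bY) = a²Var(X) + b²Var(Y)
Var(B) = 4
Var(D) = 0.33333333
Var(Y) = (-2)²*4 + 3²*0.33333333
= 4*4 + 9*0.33333333 = 19

19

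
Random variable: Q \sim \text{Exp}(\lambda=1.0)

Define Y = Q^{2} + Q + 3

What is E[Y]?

E[Y] = 1*E[Q²] + 1*E[Q] + 3
E[Q] = 1
E[Q²] = Var(Q) + (E[Q])² = 1 + 1 = 2
E[Y] = 1*2 + 1*1 + 3 = 6

6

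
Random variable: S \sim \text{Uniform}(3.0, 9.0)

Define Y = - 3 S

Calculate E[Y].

For Y = -3S:
E[Y] = -3 * E[S]
E[S] = (3 + 9)/2 = 6
E[Y] = -3 * 6 = -18

-18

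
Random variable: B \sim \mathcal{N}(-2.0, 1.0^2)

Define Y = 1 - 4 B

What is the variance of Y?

For Y = aB + b: Var(Y) = a² * Var(B)
Var(B) = 1.0^2 = 1
Var(Y) = (-4)² * 1 = 16 * 1 = 16

16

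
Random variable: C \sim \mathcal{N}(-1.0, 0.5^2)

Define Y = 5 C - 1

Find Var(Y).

For Y = aC + b: Var(Y) = a² * Var(C)
Var(C) = 0.5^2 = 0.25
Var(Y) = 5² * 0.25 = 25 * 0.25 = 6.25

6.25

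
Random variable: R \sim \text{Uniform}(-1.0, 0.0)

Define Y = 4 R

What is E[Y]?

For Y = 4R:
E[Y] = 4 * E[R]
E[R] = (-1 + 0)/2 = -0.5
E[Y] = 4 * (-0.5) = -2

-2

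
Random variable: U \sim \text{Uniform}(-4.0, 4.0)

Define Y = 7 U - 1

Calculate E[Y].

For Y = 7U - 1:
E[Y] = 7 * E[U] - 1
E[U] = (-4 + 4)/2 = 0
E[Y] = 7 * 0 - 1 = -1

-1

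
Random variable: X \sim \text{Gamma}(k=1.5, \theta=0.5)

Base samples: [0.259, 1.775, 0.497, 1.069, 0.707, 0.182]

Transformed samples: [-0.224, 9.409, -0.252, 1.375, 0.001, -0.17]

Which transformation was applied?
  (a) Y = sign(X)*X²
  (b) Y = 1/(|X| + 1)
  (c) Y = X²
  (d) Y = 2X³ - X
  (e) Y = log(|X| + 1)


Checking option (d) Y = 2X³ - X:
  X = 0.259 -> Y = -0.224 ✓
  X = 1.775 -> Y = 9.409 ✓
  X = 0.497 -> Y = -0.252 ✓
All samples match this transformation.

(d) 2X³ - X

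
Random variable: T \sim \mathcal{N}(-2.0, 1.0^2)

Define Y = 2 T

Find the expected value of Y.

For Y = 2T:
E[Y] = 2 * E[T]
E[T] = -2.0 = -2
E[Y] = 2 * (-2) = -4

-4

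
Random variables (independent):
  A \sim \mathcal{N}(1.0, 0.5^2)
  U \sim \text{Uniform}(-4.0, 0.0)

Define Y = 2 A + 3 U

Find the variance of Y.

For independent RVs: Var(aX + bY) = a²Var(X) + b²Var(Y)
Var(A) = 0.25
Var(U) = 1.3333333
Var(Y) = 2²*0.25 + 3²*1.3333333
= 4*0.25 + 9*1.3333333 = 13

13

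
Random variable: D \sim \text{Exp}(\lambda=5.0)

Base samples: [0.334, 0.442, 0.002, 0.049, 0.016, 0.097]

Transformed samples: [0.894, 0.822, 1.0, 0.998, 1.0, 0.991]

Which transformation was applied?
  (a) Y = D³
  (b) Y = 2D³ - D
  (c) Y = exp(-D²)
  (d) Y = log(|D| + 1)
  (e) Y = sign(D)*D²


Checking option (c) Y = exp(-D²):
  D = 0.334 -> Y = 0.894 ✓
  D = 0.442 -> Y = 0.822 ✓
  D = 0.002 -> Y = 1.0 ✓
All samples match this transformation.

(c) exp(-D²)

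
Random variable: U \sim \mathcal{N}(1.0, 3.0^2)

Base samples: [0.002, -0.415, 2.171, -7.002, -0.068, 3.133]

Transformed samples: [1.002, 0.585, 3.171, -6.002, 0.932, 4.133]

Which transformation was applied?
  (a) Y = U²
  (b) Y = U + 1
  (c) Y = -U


Checking option (b) Y = U + 1:
  U = 0.002 -> Y = 1.002 ✓
  U = -0.415 -> Y = 0.585 ✓
  U = 2.171 -> Y = 3.171 ✓
All samples match this transformation.

(b) U + 1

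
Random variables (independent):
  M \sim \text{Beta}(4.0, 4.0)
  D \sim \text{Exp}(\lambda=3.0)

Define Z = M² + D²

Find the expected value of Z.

E[Z] = E[M²] + E[D²]
E[M²] = Var(M) + E[M]² = 0.027777778 + 0.25 = 0.27777778
E[D²] = Var(D) + E[D]² = 0.11111111 + 0.11111111 = 0.22222222
E[Z] = 0.27777778 + 0.22222222 = 0.5

0.5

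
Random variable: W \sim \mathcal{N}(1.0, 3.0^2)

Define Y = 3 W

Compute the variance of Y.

For Y = aW + b: Var(Y) = a² * Var(W)
Var(W) = 3.0^2 = 9
Var(Y) = 3² * 9 = 9 * 9 = 81

81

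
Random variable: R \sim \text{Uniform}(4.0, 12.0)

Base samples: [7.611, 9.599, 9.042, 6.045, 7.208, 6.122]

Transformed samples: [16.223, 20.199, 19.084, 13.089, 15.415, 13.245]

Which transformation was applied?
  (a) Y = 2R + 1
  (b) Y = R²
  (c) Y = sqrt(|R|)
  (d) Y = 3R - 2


Checking option (a) Y = 2R + 1:
  R = 7.611 -> Y = 16.223 ✓
  R = 9.599 -> Y = 20.199 ✓
  R = 9.042 -> Y = 19.084 ✓
All samples match this transformation.

(a) 2R + 1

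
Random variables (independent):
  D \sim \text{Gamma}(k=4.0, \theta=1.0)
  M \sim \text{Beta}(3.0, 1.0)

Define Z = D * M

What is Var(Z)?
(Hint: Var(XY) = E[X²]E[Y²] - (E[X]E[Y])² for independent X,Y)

Var(XY) = E[X²]E[Y²] - (E[X]E[Y])²
E[D] = 4, Var(D) = 4
E[M] = 0.75, Var(M) = 0.0375
E[D²] = 4 + 4² = 20
E[M²] = 0.0375 + 0.75² = 0.6
Var(Z) = 20*0.6 - (4*0.75)²
= 12 - 9 = 3

3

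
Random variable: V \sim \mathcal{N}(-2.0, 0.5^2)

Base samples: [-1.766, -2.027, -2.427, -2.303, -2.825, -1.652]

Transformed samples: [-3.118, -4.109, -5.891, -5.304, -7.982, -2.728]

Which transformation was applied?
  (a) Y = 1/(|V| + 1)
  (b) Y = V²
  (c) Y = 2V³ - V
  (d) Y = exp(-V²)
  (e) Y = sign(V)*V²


Checking option (e) Y = sign(V)*V²:
  V = -1.766 -> Y = -3.118 ✓
  V = -2.027 -> Y = -4.109 ✓
  V = -2.427 -> Y = -5.891 ✓
All samples match this transformation.

(e) sign(V)*V²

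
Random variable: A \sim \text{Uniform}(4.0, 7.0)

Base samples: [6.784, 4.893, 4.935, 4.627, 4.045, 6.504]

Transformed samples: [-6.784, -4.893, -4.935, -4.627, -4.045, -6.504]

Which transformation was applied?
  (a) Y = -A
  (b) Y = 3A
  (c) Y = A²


Checking option (a) Y = -A:
  A = 6.784 -> Y = -6.784 ✓
  A = 4.893 -> Y = -4.893 ✓
  A = 4.935 -> Y = -4.935 ✓
All samples match this transformation.

(a) -A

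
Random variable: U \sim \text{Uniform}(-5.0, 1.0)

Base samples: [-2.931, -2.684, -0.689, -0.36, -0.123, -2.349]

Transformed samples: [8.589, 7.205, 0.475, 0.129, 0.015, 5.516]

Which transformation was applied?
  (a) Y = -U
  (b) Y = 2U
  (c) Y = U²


Checking option (c) Y = U²:
  U = -2.931 -> Y = 8.589 ✓
  U = -2.684 -> Y = 7.205 ✓
  U = -0.689 -> Y = 0.475 ✓
All samples match this transformation.

(c) U²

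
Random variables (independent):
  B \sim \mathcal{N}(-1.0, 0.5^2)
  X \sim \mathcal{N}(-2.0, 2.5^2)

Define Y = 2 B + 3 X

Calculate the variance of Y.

For independent RVs: Var(aX + bY) = a²Var(X) + b²Var(Y)
Var(B) = 0.25
Var(X) = 6.25
Var(Y) = 2²*0.25 + 3²*6.25
= 4*0.25 + 9*6.25 = 57.25

57.25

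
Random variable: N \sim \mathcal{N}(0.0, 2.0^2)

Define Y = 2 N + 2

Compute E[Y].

For Y = 2N + 2:
E[Y] = 2 * E[N] + 2
E[N] = 0.0 = 0
E[Y] = 2 * 0 + 2 = 2

2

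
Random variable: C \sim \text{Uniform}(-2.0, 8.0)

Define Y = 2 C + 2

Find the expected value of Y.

For Y = 2C + 2:
E[Y] = 2 * E[C] + 2
E[C] = (-2 + 8)/2 = 3
E[Y] = 2 * 3 + 2 = 8

8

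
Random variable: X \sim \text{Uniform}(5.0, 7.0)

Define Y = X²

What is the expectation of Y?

E[X²] = Var(X) + (E[X])² = 0.33333333 + 36 = 36.333333

36.333333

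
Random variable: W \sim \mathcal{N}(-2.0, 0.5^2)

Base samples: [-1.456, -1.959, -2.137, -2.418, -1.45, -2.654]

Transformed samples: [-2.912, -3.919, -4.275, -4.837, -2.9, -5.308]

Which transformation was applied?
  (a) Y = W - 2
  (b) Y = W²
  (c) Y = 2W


Checking option (c) Y = 2W:
  W = -1.456 -> Y = -2.912 ✓
  W = -1.959 -> Y = -3.919 ✓
  W = -2.137 -> Y = -4.275 ✓
All samples match this transformation.

(c) 2W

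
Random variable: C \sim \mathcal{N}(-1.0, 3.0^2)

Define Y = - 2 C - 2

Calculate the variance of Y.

For Y = aC + b: Var(Y) = a² * Var(C)
Var(C) = 3.0^2 = 9
Var(Y) = (-2)² * 9 = 4 * 9 = 36

36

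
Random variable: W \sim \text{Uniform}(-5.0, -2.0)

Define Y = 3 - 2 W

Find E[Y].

For Y = -2W + 3:
E[Y] = -2 * E[W] + 3
E[W] = (-5 - 2)/2 = -3.5
E[Y] = -2 * (-3.5) + 3 = 10

10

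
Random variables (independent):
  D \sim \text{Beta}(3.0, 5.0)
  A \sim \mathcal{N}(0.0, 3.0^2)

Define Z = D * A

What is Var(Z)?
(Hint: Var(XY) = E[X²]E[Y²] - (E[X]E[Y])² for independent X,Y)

Var(XY) = E[X²]E[Y²] - (E[X]E[Y])²
E[D] = 0.375, Var(D) = 0.026041667
E[A] = 0, Var(A) = 9
E[D²] = 0.026041667 + 0.375² = 0.16666667
E[A²] = 9 + 0² = 9
Var(Z) = 0.16666667*9 - (0.375*0)²
= 1.5 - 0 = 1.5

1.5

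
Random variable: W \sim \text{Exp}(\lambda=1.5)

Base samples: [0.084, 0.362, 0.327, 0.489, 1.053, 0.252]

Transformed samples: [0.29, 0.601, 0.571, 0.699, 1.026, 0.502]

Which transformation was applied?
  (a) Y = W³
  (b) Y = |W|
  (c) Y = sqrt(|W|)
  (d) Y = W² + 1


Checking option (c) Y = sqrt(|W|):
  W = 0.084 -> Y = 0.29 ✓
  W = 0.362 -> Y = 0.601 ✓
  W = 0.327 -> Y = 0.571 ✓
All samples match this transformation.

(c) sqrt(|W|)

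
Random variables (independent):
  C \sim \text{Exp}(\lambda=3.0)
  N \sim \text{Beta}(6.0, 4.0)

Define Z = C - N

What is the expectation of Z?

E[Z] = 1*E[C] - 1*E[N]
E[C] = 0.33333333
E[N] = 0.6
E[Z] = 1*0.33333333 - 1*0.6 = -0.26666667

-0.26666667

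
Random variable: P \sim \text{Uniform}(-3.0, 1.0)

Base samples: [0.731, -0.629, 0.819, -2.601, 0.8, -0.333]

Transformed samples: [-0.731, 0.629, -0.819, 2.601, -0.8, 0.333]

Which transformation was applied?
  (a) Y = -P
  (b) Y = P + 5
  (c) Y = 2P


Checking option (a) Y = -P:
  P = 0.731 -> Y = -0.731 ✓
  P = -0.629 -> Y = 0.629 ✓
  P = 0.819 -> Y = -0.819 ✓
All samples match this transformation.

(a) -P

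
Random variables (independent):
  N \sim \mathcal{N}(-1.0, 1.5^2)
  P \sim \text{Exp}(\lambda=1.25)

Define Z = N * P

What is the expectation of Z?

For independent RVs: E[XY] = E[X]*E[Y]
E[N] = -1
E[P] = 0.8
E[Z] = -1 * 0.8 = -0.8

-0.8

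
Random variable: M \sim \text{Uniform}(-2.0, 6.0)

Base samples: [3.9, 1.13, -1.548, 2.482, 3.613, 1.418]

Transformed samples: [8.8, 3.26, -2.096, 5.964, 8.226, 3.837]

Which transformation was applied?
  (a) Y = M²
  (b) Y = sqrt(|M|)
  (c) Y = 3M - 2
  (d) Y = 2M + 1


Checking option (d) Y = 2M + 1:
  M = 3.9 -> Y = 8.8 ✓
  M = 1.13 -> Y = 3.26 ✓
  M = -1.548 -> Y = -2.096 ✓
All samples match this transformation.

(d) 2M + 1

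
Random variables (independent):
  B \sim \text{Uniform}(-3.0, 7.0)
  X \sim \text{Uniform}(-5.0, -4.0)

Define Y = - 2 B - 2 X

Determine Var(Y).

For independent RVs: Var(aX + bY) = a²Var(X) + b²Var(Y)
Var(B) = 8.3333333
Var(X) = 0.083333333
Var(Y) = (-2)²*8.3333333 + (-2)²*0.083333333
= 4*8.3333333 + 4*0.083333333 = 33.666667

33.666667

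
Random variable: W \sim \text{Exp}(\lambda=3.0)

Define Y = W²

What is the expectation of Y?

E[W²] = Var(W) + (E[W])² = 0.11111111 + 0.11111111 = 0.22222222

0.22222222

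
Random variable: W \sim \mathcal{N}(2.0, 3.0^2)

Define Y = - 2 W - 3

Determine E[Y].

For Y = -2W - 3:
E[Y] = -2 * E[W] - 3
E[W] = 2.0 = 2
E[Y] = -2 * 2 - 3 = -7

-7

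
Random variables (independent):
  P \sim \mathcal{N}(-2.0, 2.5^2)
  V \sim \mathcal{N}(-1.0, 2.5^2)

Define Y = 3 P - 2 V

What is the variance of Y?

For independent RVs: Var(aX + bY) = a²Var(X) + b²Var(Y)
Var(P) = 6.25
Var(V) = 6.25
Var(Y) = 3²*6.25 + (-2)²*6.25
= 9*6.25 + 4*6.25 = 81.25

81.25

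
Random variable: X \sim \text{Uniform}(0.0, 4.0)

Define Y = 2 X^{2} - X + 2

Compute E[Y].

E[Y] = 2*E[X²] - 1*E[X] + 2
E[X] = 2
E[X²] = Var(X) + (E[X])² = 1.3333333 + 4 = 5.3333333
E[Y] = 2*5.3333333 - 1*2 + 2 = 10.666667

10.666667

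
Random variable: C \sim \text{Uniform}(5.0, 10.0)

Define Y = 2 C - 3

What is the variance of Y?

For Y = aC + b: Var(Y) = a² * Var(C)
Var(C) = (10 - 5)^2/12 = 2.0833333
Var(Y) = 2² * 2.0833333 = 4 * 2.0833333 = 8.3333333

8.3333333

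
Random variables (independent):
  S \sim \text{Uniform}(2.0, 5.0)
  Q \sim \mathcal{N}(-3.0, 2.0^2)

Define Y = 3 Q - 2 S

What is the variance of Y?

For independent RVs: Var(aX + bY) = a²Var(X) + b²Var(Y)
Var(S) = 0.75
Var(Q) = 4
Var(Y) = (-2)²*0.75 + 3²*4
= 4*0.75 + 9*4 = 39

39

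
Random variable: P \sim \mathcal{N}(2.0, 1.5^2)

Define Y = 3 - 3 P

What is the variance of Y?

For Y = aP + b: Var(Y) = a² * Var(P)
Var(P) = 1.5^2 = 2.25
Var(Y) = (-3)² * 2.25 = 9 * 2.25 = 20.25

20.25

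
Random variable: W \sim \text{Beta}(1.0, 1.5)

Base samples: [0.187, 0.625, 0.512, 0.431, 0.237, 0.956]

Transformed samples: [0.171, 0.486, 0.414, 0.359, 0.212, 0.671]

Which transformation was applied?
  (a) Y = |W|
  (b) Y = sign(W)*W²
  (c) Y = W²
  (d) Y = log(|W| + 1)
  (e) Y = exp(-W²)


Checking option (d) Y = log(|W| + 1):
  W = 0.187 -> Y = 0.171 ✓
  W = 0.625 -> Y = 0.486 ✓
  W = 0.512 -> Y = 0.414 ✓
All samples match this transformation.

(d) log(|W| + 1)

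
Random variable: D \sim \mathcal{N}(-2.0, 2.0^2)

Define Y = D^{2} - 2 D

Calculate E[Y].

E[Y] = 1*E[D²] - 2*E[D]
E[D] = -2
E[D²] = Var(D) + (E[D])² = 4 + 4 = 8
E[Y] = 1*8 - 2*(-2) = 12

12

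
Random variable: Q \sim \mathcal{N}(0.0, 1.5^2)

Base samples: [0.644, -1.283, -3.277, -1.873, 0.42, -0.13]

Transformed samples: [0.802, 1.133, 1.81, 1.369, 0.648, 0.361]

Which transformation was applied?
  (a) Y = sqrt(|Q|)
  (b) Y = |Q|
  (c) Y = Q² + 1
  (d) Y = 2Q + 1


Checking option (a) Y = sqrt(|Q|):
  Q = 0.644 -> Y = 0.802 ✓
  Q = -1.283 -> Y = 1.133 ✓
  Q = -3.277 -> Y = 1.81 ✓
All samples match this transformation.

(a) sqrt(|Q|)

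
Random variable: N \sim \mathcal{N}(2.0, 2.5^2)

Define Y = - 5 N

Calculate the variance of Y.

For Y = aN + b: Var(Y) = a² * Var(N)
Var(N) = 2.5^2 = 6.25
Var(Y) = (-5)² * 6.25 = 25 * 6.25 = 156.25

156.25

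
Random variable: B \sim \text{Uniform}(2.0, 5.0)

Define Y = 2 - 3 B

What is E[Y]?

For Y = -3B + 2:
E[Y] = -3 * E[B] + 2
E[B] = (2 + 5)/2 = 3.5
E[Y] = -3 * 3.5 + 2 = -8.5

-8.5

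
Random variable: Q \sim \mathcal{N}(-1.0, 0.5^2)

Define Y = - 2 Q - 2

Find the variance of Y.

For Y = aQ + b: Var(Y) = a² * Var(Q)
Var(Q) = 0.5^2 = 0.25
Var(Y) = (-2)² * 0.25 = 4 * 0.25 = 1

1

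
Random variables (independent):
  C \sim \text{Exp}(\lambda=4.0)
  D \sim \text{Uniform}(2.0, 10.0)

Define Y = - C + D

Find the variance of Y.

For independent RVs: Var(aX + bY) = a²Var(X) + b²Var(Y)
Var(C) = 0.0625
Var(D) = 5.3333333
Var(Y) = (-1)²*0.0625 + 1²*5.3333333
= 1*0.0625 + 1*5.3333333 = 5.3958333

5.3958333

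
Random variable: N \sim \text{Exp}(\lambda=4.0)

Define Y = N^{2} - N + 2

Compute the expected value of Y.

E[Y] = 1*E[N²] - 1*E[N] + 2
E[N] = 0.25
E[N²] = Var(N) + (E[N])² = 0.0625 + 0.0625 = 0.125
E[Y] = 1*0.125 - 1*0.25 + 2 = 1.875

1.875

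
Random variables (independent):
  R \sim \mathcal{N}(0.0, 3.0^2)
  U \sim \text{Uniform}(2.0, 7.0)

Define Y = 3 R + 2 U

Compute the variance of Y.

For independent RVs: Var(aX + bY) = a²Var(X) + b²Var(Y)
Var(R) = 9
Var(U) = 2.0833333
Var(Y) = 3²*9 + 2²*2.0833333
= 9*9 + 4*2.0833333 = 89.333333

89.333333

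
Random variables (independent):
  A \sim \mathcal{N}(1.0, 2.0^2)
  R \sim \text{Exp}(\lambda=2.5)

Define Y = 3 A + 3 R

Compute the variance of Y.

For independent RVs: Var(aX + bY) = a²Var(X) + b²Var(Y)
Var(A) = 4
Var(R) = 0.16
Var(Y) = 3²*4 + 3²*0.16
= 9*4 + 9*0.16 = 37.44

37.44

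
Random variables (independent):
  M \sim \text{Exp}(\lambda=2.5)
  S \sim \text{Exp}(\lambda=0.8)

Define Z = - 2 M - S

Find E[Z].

E[Z] = -2*E[M] - 1*E[S]
E[M] = 0.4
E[S] = 1.25
E[Z] = -2*0.4 - 1*1.25 = -2.05

-2.05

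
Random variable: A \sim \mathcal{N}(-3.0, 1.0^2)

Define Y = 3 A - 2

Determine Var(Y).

For Y = aA + b: Var(Y) = a² * Var(A)
Var(A) = 1.0^2 = 1
Var(Y) = 3² * 1 = 9 * 1 = 9

9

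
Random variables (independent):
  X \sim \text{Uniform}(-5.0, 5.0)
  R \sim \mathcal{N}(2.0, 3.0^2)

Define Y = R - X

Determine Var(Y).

For independent RVs: Var(aX + bY) = a²Var(X) + b²Var(Y)
Var(X) = 8.3333333
Var(R) = 9
Var(Y) = (-1)²*8.3333333 + 1²*9
= 1*8.3333333 + 1*9 = 17.333333

17.333333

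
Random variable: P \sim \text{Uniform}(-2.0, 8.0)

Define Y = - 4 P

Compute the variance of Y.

For Y = aP + b: Var(Y) = a² * Var(P)
Var(P) = (8 + 2)^2/12 = 8.3333333
Var(Y) = (-4)² * 8.3333333 = 16 * 8.3333333 = 133.33333

133.33333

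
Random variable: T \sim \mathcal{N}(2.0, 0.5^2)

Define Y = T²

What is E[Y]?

E[T²] = Var(T) + (E[T])² = 0.25 + 4 = 4.25

4.25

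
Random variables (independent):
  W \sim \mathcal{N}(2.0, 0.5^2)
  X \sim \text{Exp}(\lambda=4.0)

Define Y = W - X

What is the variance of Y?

For independent RVs: Var(aX + bY) = a²Var(X) + b²Var(Y)
Var(W) = 0.25
Var(X) = 0.0625
Var(Y) = 1²*0.25 + (-1)²*0.0625
= 1*0.25 + 1*0.0625 = 0.3125

0.3125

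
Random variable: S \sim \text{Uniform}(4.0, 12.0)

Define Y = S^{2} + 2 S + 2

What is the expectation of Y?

E[Y] = 1*E[S²] + 2*E[S] + 2
E[S] = 8
E[S²] = Var(S) + (E[S])² = 5.3333333 + 64 = 69.333333
E[Y] = 1*69.333333 + 2*8 + 2 = 87.333333

87.333333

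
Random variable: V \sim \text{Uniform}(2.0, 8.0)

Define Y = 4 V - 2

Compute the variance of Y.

For Y = aV + b: Var(Y) = a² * Var(V)
Var(V) = (8 - 2)^2/12 = 3
Var(Y) = 4² * 3 = 16 * 3 = 48

48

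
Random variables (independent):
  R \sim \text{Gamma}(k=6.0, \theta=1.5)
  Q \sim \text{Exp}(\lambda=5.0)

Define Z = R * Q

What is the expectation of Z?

For independent RVs: E[XY] = E[X]*E[Y]
E[R] = 9
E[Q] = 0.2
E[Z] = 9 * 0.2 = 1.8

1.8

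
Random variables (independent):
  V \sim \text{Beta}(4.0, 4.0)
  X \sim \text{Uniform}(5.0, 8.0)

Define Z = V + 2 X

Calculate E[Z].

E[Z] = 1*E[V] + 2*E[X]
E[V] = 0.5
E[X] = 6.5
E[Z] = 1*0.5 + 2*6.5 = 13.5

13.5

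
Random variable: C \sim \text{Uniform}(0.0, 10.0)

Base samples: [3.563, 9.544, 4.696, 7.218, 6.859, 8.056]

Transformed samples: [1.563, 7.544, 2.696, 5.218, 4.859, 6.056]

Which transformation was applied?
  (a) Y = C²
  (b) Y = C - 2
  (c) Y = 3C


Checking option (b) Y = C - 2:
  C = 3.563 -> Y = 1.563 ✓
  C = 9.544 -> Y = 7.544 ✓
  C = 4.696 -> Y = 2.696 ✓
All samples match this transformation.

(b) C - 2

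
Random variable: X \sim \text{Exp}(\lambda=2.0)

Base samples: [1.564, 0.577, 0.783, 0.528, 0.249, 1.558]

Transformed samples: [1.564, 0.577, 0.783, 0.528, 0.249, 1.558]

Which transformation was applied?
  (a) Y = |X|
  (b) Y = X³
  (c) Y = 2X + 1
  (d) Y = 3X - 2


Checking option (a) Y = |X|:
  X = 1.564 -> Y = 1.564 ✓
  X = 0.577 -> Y = 0.577 ✓
  X = 0.783 -> Y = 0.783 ✓
All samples match this transformation.

(a) |X|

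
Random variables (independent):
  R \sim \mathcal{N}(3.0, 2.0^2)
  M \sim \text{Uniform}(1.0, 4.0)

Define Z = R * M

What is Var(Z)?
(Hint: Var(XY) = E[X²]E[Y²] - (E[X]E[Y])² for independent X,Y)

Var(XY) = E[X²]E[Y²] - (E[X]E[Y])²
E[R] = 3, Var(R) = 4
E[M] = 2.5, Var(M) = 0.75
E[R²] = 4 + 3² = 13
E[M²] = 0.75 + 2.5² = 7
Var(Z) = 13*7 - (3*2.5)²
= 91 - 56.25 = 34.75

34.75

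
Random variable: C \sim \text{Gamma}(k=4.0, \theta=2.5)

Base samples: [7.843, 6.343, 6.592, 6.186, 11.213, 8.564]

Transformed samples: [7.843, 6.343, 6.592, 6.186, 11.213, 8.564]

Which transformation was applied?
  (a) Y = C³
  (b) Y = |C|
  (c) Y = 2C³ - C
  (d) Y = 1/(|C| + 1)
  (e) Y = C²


Checking option (b) Y = |C|:
  C = 7.843 -> Y = 7.843 ✓
  C = 6.343 -> Y = 6.343 ✓
  C = 6.592 -> Y = 6.592 ✓
All samples match this transformation.

(b) |C|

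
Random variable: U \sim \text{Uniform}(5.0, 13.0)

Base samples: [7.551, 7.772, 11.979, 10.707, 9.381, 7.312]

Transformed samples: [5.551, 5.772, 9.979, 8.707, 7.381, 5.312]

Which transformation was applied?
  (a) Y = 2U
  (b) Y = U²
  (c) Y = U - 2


Checking option (c) Y = U - 2:
  U = 7.551 -> Y = 5.551 ✓
  U = 7.772 -> Y = 5.772 ✓
  U = 11.979 -> Y = 9.979 ✓
All samples match this transformation.

(c) U - 2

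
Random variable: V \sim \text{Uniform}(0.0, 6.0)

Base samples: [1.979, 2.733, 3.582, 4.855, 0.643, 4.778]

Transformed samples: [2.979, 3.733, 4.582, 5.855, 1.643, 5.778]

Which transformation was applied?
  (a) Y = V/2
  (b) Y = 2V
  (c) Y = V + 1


Checking option (c) Y = V + 1:
  V = 1.979 -> Y = 2.979 ✓
  V = 2.733 -> Y = 3.733 ✓
  V = 3.582 -> Y = 4.582 ✓
All samples match this transformation.

(c) V + 1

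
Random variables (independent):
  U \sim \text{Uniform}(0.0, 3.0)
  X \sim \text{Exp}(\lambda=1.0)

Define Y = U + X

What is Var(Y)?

For independent RVs: Var(aX + bY) = a²Var(X) + b²Var(Y)
Var(U) = 0.75
Var(X) = 1
Var(Y) = 1²*0.75 + 1²*1
= 1*0.75 + 1*1 = 1.75

1.75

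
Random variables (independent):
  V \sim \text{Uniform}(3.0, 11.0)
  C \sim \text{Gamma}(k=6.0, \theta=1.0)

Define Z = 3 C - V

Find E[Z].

E[Z] = -1*E[V] + 3*E[C]
E[V] = 7
E[C] = 6
E[Z] = -1*7 + 3*6 = 11

11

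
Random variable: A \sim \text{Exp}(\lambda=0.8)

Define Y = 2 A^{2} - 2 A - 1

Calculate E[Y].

E[Y] = 2*E[A²] - 2*E[A] - 1
E[A] = 1.25
E[A²] = Var(A) + (E[A])² = 1.5625 + 1.5625 = 3.125
E[Y] = 2*3.125 - 2*1.25 - 1 = 2.75

2.75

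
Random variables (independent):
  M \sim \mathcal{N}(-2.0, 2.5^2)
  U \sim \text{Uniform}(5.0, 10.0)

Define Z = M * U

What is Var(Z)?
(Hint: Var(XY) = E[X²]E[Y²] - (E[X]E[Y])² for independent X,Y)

Var(XY) = E[X²]E[Y²] - (E[X]E[Y])²
E[M] = -2, Var(M) = 6.25
E[U] = 7.5, Var(U) = 2.0833333
E[M²] = 6.25 + (-2)² = 10.25
E[U²] = 2.0833333 + 7.5² = 58.333333
Var(Z) = 10.25*58.333333 - (-2*7.5)²
= 597.91667 - 225 = 372.91667

372.91667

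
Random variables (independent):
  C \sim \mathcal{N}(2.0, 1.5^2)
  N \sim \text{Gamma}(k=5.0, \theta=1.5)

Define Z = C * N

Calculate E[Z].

For independent RVs: E[XY] = E[X]*E[Y]
E[C] = 2
E[N] = 7.5
E[Z] = 2 * 7.5 = 15

15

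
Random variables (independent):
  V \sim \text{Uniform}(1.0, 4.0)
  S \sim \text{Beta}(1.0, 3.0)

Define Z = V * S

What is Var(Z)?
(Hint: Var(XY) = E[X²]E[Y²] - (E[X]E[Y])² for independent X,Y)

Var(XY) = E[X²]E[Y²] - (E[X]E[Y])²
E[V] = 2.5, Var(V) = 0.75
E[S] = 0.25, Var(S) = 0.0375
E[V²] = 0.75 + 2.5² = 7
E[S²] = 0.0375 + 0.25² = 0.1
Var(Z) = 7*0.1 - (2.5*0.25)²
= 0.7 - 0.390625 = 0.309375

0.309375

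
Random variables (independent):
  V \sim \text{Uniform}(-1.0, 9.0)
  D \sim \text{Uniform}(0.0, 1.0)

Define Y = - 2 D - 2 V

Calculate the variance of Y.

For independent RVs: Var(aX + bY) = a²Var(X) + b²Var(Y)
Var(V) = 8.3333333
Var(D) = 0.083333333
Var(Y) = (-2)²*8.3333333 + (-2)²*0.083333333
= 4*8.3333333 + 4*0.083333333 = 33.666667

33.666667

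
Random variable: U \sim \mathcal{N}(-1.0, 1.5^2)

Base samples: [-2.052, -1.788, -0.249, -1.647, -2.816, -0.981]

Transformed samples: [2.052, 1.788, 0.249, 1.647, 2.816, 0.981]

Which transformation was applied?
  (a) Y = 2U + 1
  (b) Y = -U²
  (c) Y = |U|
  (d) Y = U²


Checking option (c) Y = |U|:
  U = -2.052 -> Y = 2.052 ✓
  U = -1.788 -> Y = 1.788 ✓
  U = -0.249 -> Y = 0.249 ✓
All samples match this transformation.

(c) |U|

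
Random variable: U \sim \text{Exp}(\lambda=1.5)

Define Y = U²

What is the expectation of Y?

E[U²] = Var(U) + (E[U])² = 0.44444444 + 0.44444444 = 0.88888889

0.88888889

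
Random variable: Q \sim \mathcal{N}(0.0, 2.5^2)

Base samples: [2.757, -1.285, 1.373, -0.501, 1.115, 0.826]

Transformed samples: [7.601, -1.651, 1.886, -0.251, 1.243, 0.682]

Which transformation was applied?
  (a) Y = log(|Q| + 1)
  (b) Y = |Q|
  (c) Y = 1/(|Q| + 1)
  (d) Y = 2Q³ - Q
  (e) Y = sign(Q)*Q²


Checking option (e) Y = sign(Q)*Q²:
  Q = 2.757 -> Y = 7.601 ✓
  Q = -1.285 -> Y = -1.651 ✓
  Q = 1.373 -> Y = 1.886 ✓
All samples match this transformation.

(e) sign(Q)*Q²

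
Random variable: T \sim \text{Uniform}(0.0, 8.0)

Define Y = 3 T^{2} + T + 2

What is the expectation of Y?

E[Y] = 3*E[T²] + 1*E[T] + 2
E[T] = 4
E[T²] = Var(T) + (E[T])² = 5.3333333 + 16 = 21.333333
E[Y] = 3*21.333333 + 1*4 + 2 = 70

70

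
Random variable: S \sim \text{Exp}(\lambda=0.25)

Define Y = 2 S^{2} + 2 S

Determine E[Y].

E[Y] = 2*E[S²] + 2*E[S]
E[S] = 4
E[S²] = Var(S) + (E[S])² = 16 + 16 = 32
E[Y] = 2*32 + 2*4 = 72

72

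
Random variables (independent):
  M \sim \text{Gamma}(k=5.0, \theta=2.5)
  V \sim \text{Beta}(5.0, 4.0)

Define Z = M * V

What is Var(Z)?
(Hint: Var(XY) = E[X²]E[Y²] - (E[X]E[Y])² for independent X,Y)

Var(XY) = E[X²]E[Y²] - (E[X]E[Y])²
E[M] = 12.5, Var(M) = 31.25
E[V] = 0.55555556, Var(V) = 0.024691358
E[M²] = 31.25 + 12.5² = 187.5
E[V²] = 0.024691358 + 0.55555556² = 0.33333333
Var(Z) = 187.5*0.33333333 - (12.5*0.55555556)²
= 62.5 - 48.225309 = 14.274691

14.274691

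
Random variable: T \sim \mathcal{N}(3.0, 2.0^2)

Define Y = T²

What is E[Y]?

E[T²] = Var(T) + (E[T])² = 4 + 9 = 13

13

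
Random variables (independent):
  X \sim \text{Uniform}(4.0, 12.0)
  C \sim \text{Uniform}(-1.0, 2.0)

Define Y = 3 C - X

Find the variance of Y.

For independent RVs: Var(aX + bY) = a²Var(X) + b²Var(Y)
Var(X) = 5.3333333
Var(C) = 0.75
Var(Y) = (-1)²*5.3333333 + 3²*0.75
= 1*5.3333333 + 9*0.75 = 12.083333

12.083333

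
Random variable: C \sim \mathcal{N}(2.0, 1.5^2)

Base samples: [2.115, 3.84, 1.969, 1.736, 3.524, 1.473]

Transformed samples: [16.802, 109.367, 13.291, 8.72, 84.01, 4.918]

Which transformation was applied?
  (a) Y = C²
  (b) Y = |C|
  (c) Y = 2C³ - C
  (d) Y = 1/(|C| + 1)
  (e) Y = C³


Checking option (c) Y = 2C³ - C:
  C = 2.115 -> Y = 16.802 ✓
  C = 3.84 -> Y = 109.367 ✓
  C = 1.969 -> Y = 13.291 ✓
All samples match this transformation.

(c) 2C³ - C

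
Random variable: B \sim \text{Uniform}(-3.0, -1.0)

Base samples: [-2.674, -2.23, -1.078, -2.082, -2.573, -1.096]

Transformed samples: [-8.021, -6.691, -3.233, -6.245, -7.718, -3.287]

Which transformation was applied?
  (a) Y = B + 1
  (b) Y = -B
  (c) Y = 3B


Checking option (c) Y = 3B:
  B = -2.674 -> Y = -8.021 ✓
  B = -2.23 -> Y = -6.691 ✓
  B = -1.078 -> Y = -3.233 ✓
All samples match this transformation.

(c) 3B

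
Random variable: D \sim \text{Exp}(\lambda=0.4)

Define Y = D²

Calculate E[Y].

Using E[X²] = Var(X) + (E[X])²:
E[D] = 2.5
Var(D) = 1/0.4^2 = 6.25
E[D²] = 6.25 + 2.5² = 6.25 + 6.25 = 12.5

12.5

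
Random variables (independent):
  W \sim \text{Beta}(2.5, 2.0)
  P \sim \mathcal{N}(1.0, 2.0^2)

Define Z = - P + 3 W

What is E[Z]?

E[Z] = 3*E[W] - 1*E[P]
E[W] = 0.55555556
E[P] = 1
E[Z] = 3*0.55555556 - 1*1 = 0.66666667

0.66666667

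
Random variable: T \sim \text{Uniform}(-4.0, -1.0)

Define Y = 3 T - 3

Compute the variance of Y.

For Y = aT + b: Var(Y) = a² * Var(T)
Var(T) = (-1 + 4)^2/12 = 0.75
Var(Y) = 3² * 0.75 = 9 * 0.75 = 6.75

6.75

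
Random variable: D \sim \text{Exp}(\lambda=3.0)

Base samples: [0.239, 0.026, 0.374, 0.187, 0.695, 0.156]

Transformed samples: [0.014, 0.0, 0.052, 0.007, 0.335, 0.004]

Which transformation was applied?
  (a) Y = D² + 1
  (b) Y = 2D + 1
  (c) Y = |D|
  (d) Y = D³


Checking option (d) Y = D³:
  D = 0.239 -> Y = 0.014 ✓
  D = 0.026 -> Y = 0.0 ✓
  D = 0.374 -> Y = 0.052 ✓
All samples match this transformation.

(d) D³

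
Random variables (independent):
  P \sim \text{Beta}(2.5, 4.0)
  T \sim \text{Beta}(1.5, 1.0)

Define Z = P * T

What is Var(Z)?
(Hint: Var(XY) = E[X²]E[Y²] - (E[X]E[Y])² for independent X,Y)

Var(XY) = E[X²]E[Y²] - (E[X]E[Y])²
E[P] = 0.38461538, Var(P) = 0.031558185
E[T] = 0.6, Var(T) = 0.068571429
E[P²] = 0.031558185 + 0.38461538² = 0.17948718
E[T²] = 0.068571429 + 0.6² = 0.42857143
Var(Z) = 0.17948718*0.42857143 - (0.38461538*0.6)²
= 0.076923077 - 0.053254438 = 0.023668639

0.023668639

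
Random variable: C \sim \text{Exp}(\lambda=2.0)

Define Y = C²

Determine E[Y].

Using E[X²] = Var(X) + (E[X])²:
E[C] = 0.5
Var(C) = 1/2.0^2 = 0.25
E[C²] = 0.25 + 0.5² = 0.25 + 0.25 = 0.5

0.5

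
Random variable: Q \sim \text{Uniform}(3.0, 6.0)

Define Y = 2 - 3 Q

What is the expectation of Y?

For Y = -3Q + 2:
E[Y] = -3 * E[Q] + 2
E[Q] = (3 + 6)/2 = 4.5
E[Y] = -3 * 4.5 + 2 = -11.5

-11.5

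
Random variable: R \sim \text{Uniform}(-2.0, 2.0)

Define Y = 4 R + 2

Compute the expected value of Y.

For Y = 4R + 2:
E[Y] = 4 * E[R] + 2
E[R] = (-2 + 2)/2 = 0
E[Y] = 4 * 0 + 2 = 2

2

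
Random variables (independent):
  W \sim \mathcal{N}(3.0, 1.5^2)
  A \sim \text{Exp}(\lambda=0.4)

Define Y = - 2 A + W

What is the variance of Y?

For independent RVs: Var(aX + bY) = a²Var(X) + b²Var(Y)
Var(W) = 2.25
Var(A) = 6.25
Var(Y) = 1²*2.25 + (-2)²*6.25
= 1*2.25 + 4*6.25 = 27.25

27.25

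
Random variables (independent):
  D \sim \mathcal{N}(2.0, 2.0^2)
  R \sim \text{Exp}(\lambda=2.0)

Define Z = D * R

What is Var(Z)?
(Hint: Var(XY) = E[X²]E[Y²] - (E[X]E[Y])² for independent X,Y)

Var(XY) = E[X²]E[Y²] - (E[X]E[Y])²
E[D] = 2, Var(D) = 4
E[R] = 0.5, Var(R) = 0.25
E[D²] = 4 + 2² = 8
E[R²] = 0.25 + 0.5² = 0.5
Var(Z) = 8*0.5 - (2*0.5)²
= 4 - 1 = 3

3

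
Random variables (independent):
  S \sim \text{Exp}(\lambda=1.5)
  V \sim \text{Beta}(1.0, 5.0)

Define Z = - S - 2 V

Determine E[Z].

E[Z] = -1*E[S] - 2*E[V]
E[S] = 0.66666667
E[V] = 0.16666667
E[Z] = -1*0.66666667 - 2*0.16666667 = -1

-1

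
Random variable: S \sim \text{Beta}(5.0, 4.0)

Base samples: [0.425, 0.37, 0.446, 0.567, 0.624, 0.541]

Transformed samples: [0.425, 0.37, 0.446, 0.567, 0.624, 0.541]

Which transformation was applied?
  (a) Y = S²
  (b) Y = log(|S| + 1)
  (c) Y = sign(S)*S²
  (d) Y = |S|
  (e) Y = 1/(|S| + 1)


Checking option (d) Y = |S|:
  S = 0.425 -> Y = 0.425 ✓
  S = 0.37 -> Y = 0.37 ✓
  S = 0.446 -> Y = 0.446 ✓
All samples match this transformation.

(d) |S|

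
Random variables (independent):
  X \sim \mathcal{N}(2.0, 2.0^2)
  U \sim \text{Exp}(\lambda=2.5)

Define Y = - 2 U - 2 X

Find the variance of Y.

For independent RVs: Var(aX + bY) = a²Var(X) + b²Var(Y)
Var(X) = 4
Var(U) = 0.16
Var(Y) = (-2)²*4 + (-2)²*0.16
= 4*4 + 4*0.16 = 16.64

16.64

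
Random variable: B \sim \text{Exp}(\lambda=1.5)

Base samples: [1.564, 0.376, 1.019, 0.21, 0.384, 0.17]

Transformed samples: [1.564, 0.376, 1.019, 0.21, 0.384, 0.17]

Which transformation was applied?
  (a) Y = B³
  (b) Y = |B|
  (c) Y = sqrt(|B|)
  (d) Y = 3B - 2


Checking option (b) Y = |B|:
  B = 1.564 -> Y = 1.564 ✓
  B = 0.376 -> Y = 0.376 ✓
  B = 1.019 -> Y = 1.019 ✓
All samples match this transformation.

(b) |B|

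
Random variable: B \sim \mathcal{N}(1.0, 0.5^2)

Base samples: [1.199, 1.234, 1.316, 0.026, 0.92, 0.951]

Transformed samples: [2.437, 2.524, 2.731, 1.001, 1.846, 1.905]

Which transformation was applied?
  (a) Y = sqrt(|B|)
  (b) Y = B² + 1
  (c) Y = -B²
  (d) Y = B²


Checking option (b) Y = B² + 1:
  B = 1.199 -> Y = 2.437 ✓
  B = 1.234 -> Y = 2.524 ✓
  B = 1.316 -> Y = 2.731 ✓
All samples match this transformation.

(b) B² + 1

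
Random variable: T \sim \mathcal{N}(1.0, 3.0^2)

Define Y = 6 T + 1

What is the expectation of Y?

For Y = 6T + 1:
E[Y] = 6 * E[T] + 1
E[T] = 1.0 = 1
E[Y] = 6 * 1 + 1 = 7

7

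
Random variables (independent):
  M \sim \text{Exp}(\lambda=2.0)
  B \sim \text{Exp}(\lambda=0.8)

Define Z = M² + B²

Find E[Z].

E[Z] = E[M²] + E[B²]
E[M²] = Var(M) + E[M]² = 0.25 + 0.25 = 0.5
E[B²] = Var(B) + E[B]² = 1.5625 + 1.5625 = 3.125
E[Z] = 0.5 + 3.125 = 3.625

3.625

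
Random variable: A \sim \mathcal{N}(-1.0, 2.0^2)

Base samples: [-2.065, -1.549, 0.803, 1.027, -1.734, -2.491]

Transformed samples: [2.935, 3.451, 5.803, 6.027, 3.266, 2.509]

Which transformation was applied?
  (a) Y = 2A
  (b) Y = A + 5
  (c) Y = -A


Checking option (b) Y = A + 5:
  A = -2.065 -> Y = 2.935 ✓
  A = -1.549 -> Y = 3.451 ✓
  A = 0.803 -> Y = 5.803 ✓
All samples match this transformation.

(b) A + 5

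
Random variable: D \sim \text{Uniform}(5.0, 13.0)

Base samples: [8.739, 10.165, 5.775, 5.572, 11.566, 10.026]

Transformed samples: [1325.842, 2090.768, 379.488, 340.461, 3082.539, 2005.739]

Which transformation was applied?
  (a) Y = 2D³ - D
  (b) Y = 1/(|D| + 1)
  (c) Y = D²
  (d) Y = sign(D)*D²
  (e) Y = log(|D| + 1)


Checking option (a) Y = 2D³ - D:
  D = 8.739 -> Y = 1325.842 ✓
  D = 10.165 -> Y = 2090.768 ✓
  D = 5.775 -> Y = 379.488 ✓
All samples match this transformation.

(a) 2D³ - D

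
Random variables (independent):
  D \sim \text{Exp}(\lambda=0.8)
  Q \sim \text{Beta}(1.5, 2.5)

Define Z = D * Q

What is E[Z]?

For independent RVs: E[XY] = E[X]*E[Y]
E[D] = 1.25
E[Q] = 0.375
E[Z] = 1.25 * 0.375 = 0.46875

0.46875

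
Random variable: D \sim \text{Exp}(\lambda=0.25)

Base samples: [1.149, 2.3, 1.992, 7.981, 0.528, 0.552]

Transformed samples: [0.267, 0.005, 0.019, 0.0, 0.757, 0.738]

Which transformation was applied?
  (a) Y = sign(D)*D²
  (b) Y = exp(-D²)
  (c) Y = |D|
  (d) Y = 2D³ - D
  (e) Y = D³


Checking option (b) Y = exp(-D²):
  D = 1.149 -> Y = 0.267 ✓
  D = 2.3 -> Y = 0.005 ✓
  D = 1.992 -> Y = 0.019 ✓
All samples match this transformation.

(b) exp(-D²)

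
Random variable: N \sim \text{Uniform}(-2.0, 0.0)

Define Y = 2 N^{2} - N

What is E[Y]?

E[Y] = 2*E[N²] - 1*E[N]
E[N] = -1
E[N²] = Var(N) + (E[N])² = 0.33333333 + 1 = 1.3333333
E[Y] = 2*1.3333333 - 1*(-1) = 3.6666667

3.6666667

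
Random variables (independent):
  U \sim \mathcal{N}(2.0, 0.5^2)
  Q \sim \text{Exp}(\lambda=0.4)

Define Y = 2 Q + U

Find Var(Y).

For independent RVs: Var(aX + bY) = a²Var(X) + b²Var(Y)
Var(U) = 0.25
Var(Q) = 6.25
Var(Y) = 1²*0.25 + 2²*6.25
= 1*0.25 + 4*6.25 = 25.25

25.25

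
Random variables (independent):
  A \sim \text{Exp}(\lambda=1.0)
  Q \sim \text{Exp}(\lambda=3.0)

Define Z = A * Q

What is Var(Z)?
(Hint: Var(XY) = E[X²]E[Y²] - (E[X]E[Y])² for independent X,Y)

Var(XY) = E[X²]E[Y²] - (E[X]E[Y])²
E[A] = 1, Var(A) = 1
E[Q] = 0.33333333, Var(Q) = 0.11111111
E[A²] = 1 + 1² = 2
E[Q²] = 0.11111111 + 0.33333333² = 0.22222222
Var(Z) = 2*0.22222222 - (1*0.33333333)²
= 0.44444444 - 0.11111111 = 0.33333333

0.33333333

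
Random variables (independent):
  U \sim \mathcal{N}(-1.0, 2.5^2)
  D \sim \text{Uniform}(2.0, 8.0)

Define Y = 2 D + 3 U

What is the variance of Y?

For independent RVs: Var(aX + bY) = a²Var(X) + b²Var(Y)
Var(U) = 6.25
Var(D) = 3
Var(Y) = 3²*6.25 + 2²*3
= 9*6.25 + 4*3 = 68.25

68.25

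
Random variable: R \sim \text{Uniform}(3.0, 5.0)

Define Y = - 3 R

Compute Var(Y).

For Y = aR + b: Var(Y) = a² * Var(R)
Var(R) = (5 - 3)^2/12 = 0.33333333
Var(Y) = (-3)² * 0.33333333 = 9 * 0.33333333 = 3

3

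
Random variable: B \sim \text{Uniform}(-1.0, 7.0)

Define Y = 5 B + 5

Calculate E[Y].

For Y = 5B + 5:
E[Y] = 5 * E[B] + 5
E[B] = (-1 + 7)/2 = 3
E[Y] = 5 * 3 + 5 = 20

20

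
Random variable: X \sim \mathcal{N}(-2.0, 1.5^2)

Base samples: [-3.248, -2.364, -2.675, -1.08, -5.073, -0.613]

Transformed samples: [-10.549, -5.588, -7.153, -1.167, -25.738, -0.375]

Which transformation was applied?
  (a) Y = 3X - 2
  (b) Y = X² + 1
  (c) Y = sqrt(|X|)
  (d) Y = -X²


Checking option (d) Y = -X²:
  X = -3.248 -> Y = -10.549 ✓
  X = -2.364 -> Y = -5.588 ✓
  X = -2.675 -> Y = -7.153 ✓
All samples match this transformation.

(d) -X²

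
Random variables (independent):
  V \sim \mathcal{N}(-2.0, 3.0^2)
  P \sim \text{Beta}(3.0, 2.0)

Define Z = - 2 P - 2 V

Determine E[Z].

E[Z] = -2*E[V] - 2*E[P]
E[V] = -2
E[P] = 0.6
E[Z] = -2*(-2) - 2*0.6 = 2.8

2.8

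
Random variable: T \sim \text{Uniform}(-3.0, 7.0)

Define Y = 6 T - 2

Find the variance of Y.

For Y = aT + b: Var(Y) = a² * Var(T)
Var(T) = (7 + 3)^2/12 = 8.3333333
Var(Y) = 6² * 8.3333333 = 36 * 8.3333333 = 300

300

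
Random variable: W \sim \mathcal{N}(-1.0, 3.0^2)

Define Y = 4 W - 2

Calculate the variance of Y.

For Y = aW + b: Var(Y) = a² * Var(W)
Var(W) = 3.0^2 = 9
Var(Y) = 4² * 9 = 16 * 9 = 144

144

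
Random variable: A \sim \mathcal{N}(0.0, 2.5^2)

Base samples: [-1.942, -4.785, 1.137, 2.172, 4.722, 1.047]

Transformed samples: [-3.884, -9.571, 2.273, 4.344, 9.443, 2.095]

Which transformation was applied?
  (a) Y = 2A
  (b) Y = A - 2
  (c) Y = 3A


Checking option (a) Y = 2A:
  A = -1.942 -> Y = -3.884 ✓
  A = -4.785 -> Y = -9.571 ✓
  A = 1.137 -> Y = 2.273 ✓
All samples match this transformation.

(a) 2A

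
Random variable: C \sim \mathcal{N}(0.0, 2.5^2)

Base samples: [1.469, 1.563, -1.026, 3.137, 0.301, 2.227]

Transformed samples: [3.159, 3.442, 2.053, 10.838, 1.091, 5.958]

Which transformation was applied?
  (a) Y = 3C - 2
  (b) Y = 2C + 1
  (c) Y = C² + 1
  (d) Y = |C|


Checking option (c) Y = C² + 1:
  C = 1.469 -> Y = 3.159 ✓
  C = 1.563 -> Y = 3.442 ✓
  C = -1.026 -> Y = 2.053 ✓
All samples match this transformation.

(c) C² + 1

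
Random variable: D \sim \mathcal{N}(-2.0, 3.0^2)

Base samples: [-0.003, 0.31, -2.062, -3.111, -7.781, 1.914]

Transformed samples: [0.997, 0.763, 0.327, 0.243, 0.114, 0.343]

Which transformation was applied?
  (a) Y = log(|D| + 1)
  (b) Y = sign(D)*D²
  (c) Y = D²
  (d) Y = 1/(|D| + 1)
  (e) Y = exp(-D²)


Checking option (d) Y = 1/(|D| + 1):
  D = -0.003 -> Y = 0.997 ✓
  D = 0.31 -> Y = 0.763 ✓
  D = -2.062 -> Y = 0.327 ✓
All samples match this transformation.

(d) 1/(|D| + 1)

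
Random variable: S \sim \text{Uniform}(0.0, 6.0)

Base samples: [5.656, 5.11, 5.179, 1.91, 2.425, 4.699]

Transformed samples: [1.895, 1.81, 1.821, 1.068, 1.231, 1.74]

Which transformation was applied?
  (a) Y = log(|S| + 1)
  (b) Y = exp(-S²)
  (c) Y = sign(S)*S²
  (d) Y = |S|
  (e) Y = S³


Checking option (a) Y = log(|S| + 1):
  S = 5.656 -> Y = 1.895 ✓
  S = 5.11 -> Y = 1.81 ✓
  S = 5.179 -> Y = 1.821 ✓
All samples match this transformation.

(a) log(|S| + 1)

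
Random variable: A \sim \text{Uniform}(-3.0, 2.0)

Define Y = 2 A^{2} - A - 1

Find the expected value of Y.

E[Y] = 2*E[A²] - 1*E[A] - 1
E[A] = -0.5
E[A²] = Var(A) + (E[A])² = 2.0833333 + 0.25 = 2.3333333
E[Y] = 2*2.3333333 - 1*(-0.5) - 1 = 4.1666667

4.1666667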